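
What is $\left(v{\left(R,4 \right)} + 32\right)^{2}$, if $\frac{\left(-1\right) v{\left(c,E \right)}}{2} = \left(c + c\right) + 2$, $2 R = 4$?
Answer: $400$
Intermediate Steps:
$R = 2$ ($R = \frac{1}{2} \cdot 4 = 2$)
$v{\left(c,E \right)} = -4 - 4 c$ ($v{\left(c,E \right)} = - 2 \left(\left(c + c\right) + 2\right) = - 2 \left(2 c + 2\right) = - 2 \left(2 + 2 c\right) = -4 - 4 c$)
$\left(v{\left(R,4 \right)} + 32\right)^{2} = \left(\left(-4 - 8\right) + 32\right)^{2} = \left(-12 + 32\right)^{2} = 20^{2} = 400$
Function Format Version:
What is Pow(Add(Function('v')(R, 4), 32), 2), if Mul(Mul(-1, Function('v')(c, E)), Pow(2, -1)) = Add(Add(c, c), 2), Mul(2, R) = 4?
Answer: 400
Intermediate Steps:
R = 2 (R = Mul(Rational(1, 2), 4) = 2)
Function('v')(c, E) = Add(-4, Mul(-4, c)) (Function('v')(c, E) = Mul(-2, Add(Add(c, c), 2)) = Mul(-2, Add(Mul(2, c), 2)) = Mul(-2, Add(2, Mul(2, c))) = Add(-4, Mul(-4, c)))
Pow(Add(Function('v')(R, 4), 32), 2) = Pow(Add(Add(-4, Mul(-4, 2)), 32), 2) = Pow(Add(Add(-4, -8), 32), 2) = Pow(Add(-12, 32), 2) = Pow(20, 2) = 400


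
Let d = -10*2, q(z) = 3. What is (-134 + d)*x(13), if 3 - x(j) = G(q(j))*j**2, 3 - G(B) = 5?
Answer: -52514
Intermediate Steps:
G(B) = -2 (G(B) = 3 - 1*5 = 3 - 5 = -2)
d = -20
x(j) = 3 + 2*j**2 (x(j) = 3 - (-2)*j**2 = 3 + 2*j**2)
(-134 + d)*x(13) = (-134 - 20)*(3 + 2*13**2) = -154*(3 + 2*169) = -154*(3 + 338) = -154*341 = -52514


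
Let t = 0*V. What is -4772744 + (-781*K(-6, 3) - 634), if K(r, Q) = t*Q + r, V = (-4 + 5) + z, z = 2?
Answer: -4768692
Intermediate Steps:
V = 3 (V = (-4 + 5) + 2 = 1 + 2 = 3)
t = 0 (t = 0*3 = 0)
K(r, Q) = r (K(r, Q) = 0*Q + r = 0 + r = r)
-4772744 + (-781*K(-6, 3) - 634) = -4772744 + (-781*(-6) - 634) = -4772744 + (4686 - 634) = -4772744 + 4052 = -4768692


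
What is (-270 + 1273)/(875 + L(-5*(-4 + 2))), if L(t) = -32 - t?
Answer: 59/49 ≈ 1.2041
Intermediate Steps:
(-270 + 1273)/(875 + L(-5*(-4 + 2))) = (-270 + 1273)/(875 + (-32 - (-5)*(-4 + 2))) = 1003/(875 + (-32 - (-5)*(-2))) = 1003/(875 + (-32 - 1*10)) = 1003/(875 + (-32 - 10)) = 1003/(875 - 42) = 1003/833 = 1003*(1/833) = 59/49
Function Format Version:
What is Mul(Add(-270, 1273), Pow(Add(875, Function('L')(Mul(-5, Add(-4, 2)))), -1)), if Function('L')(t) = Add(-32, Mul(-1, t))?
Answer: Rational(59, 49) ≈ 1.2041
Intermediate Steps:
Mul(Add(-270, 1273), Pow(Add(875, Function('L')(Mul(-5, Add(-4, 2)))), -1)) = Mul(Add(-270, 1273), Pow(Add(875, Add(-32, Mul(-1, Mul(-5, Add(-4, 2))))), -1)) = Mul(1003, Pow(Add(875, Add(-32, Mul(-1, Mul(-5, -2)))), -1)) = Mul(1003, Pow(Add(875, Add(-32, Mul(-1, 10))), -1)) = Mul(1003, Pow(Add(875, Add(-32, -10)), -1)) = Mul(1003, Pow(Add(875, -42), -1)) = Mul(1003, Pow(833, -1)) = Mul(1003, Rational(1, 833)) = Rational(59, 49)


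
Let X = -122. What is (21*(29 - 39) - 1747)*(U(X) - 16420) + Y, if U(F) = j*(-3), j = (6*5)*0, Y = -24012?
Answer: 32109928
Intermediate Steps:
j = 0 (j = 30*0 = 0)
U(F) = 0 (U(F) = 0*(-3) = 0)
(21*(29 - 39) - 1747)*(U(X) - 16420) + Y = (21*(29 - 39) - 1747)*(0 - 16420) - 24012 = (21*(-10) - 1747)*(-16420) - 24012 = (-210 - 1747)*(-16420) - 24012 = -1957*(-16420) - 24012 = 32133940 - 24012 = 32109928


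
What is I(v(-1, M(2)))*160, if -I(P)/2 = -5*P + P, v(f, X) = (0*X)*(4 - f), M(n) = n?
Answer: 0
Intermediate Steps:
v(f, X) = 0 (v(f, X) = 0*(4 - f) = 0)
I(P) = 8*P (I(P) = -2*(-5*P + P) = -(-8)*P = 8*P)
I(v(-1, M(2)))*160 = (8*0)*160 = 0*160 = 0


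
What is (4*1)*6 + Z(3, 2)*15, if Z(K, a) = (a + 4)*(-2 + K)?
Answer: 114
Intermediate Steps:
Z(K, a) = (-2 + K)*(4 + a) (Z(K, a) = (4 + a)*(-2 + K) = (-2 + K)*(4 + a))
(4*1)*6 + Z(3, 2)*15 = (4*1)*6 + (-8 - 2*2 + 4*3 + 3*2)*15 = 4*6 + (-8 - 4 + 12 + 6)*15 = 24 + 6*15 = 24 + 90 = 114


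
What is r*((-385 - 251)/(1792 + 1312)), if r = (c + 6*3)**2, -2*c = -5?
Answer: -267279/3104 ≈ -86.108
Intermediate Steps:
c = 5/2 (c = -1/2*(-5) = 5/2 ≈ 2.5000)
r = 1681/4 (r = (5/2 + 6*3)**2 = (5/2 + 18)**2 = (41/2)**2 = 1681/4 ≈ 420.25)
r*((-385 - 251)/(1792 + 1312)) = 1681*((-385 - 251)/(1792 + 1312))/4 = 1681*(-636/3104)/4 = 1681*(-636*1/3104)/4 = (1681/4)*(-159/776) = -267279/3104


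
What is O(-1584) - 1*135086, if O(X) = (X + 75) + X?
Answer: -138179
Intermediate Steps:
O(X) = 75 + 2*X (O(X) = (75 + X) + X = 75 + 2*X)
O(-1584) - 1*135086 = (75 + 2*(-1584)) - 1*135086 = (75 - 3168) - 135086 = -3093 - 135086 = -138179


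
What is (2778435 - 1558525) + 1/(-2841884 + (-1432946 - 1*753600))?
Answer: 6134232041299/5028430 ≈ 1.2199e+6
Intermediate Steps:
(2778435 - 1558525) + 1/(-2841884 + (-1432946 - 1*753600)) = 1219910 + 1/(-2841884 + (-1432946 - 753600)) = 1219910 + 1/(-2841884 - 2186546) = 1219910 + 1/(-5028430) = 1219910 - 1/5028430 = 6134232041299/5028430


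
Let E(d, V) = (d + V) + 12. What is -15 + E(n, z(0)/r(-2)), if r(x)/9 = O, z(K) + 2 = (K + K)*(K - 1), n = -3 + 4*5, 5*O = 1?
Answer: 116/9 ≈ 12.889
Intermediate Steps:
O = ⅕ (O = (⅕)*1 = ⅕ ≈ 0.20000)
n = 17 (n = -3 + 20 = 17)
z(K) = -2 + 2*K*(-1 + K) (z(K) = -2 + (K + K)*(K - 1) = -2 + (2*K)*(-1 + K) = -2 + 2*K*(-1 + K))
r(x) = 9/5 (r(x) = 9*(⅕) = 9/5)
E(d, V) = 12 + V + d (E(d, V) = (V + d) + 12 = 12 + V + d)
-15 + E(n, z(0)/r(-2)) = -15 + (12 + (-2 - 2*0 + 2*0²)/(9/5) + 17) = -15 + (12 + (-2 + 0 + 2*0)*(5/9) + 17) = -15 + (12 + (-2 + 0 + 0)*(5/9) + 17) = -15 + (12 - 2*5/9 + 17) = -15 + (12 - 10/9 + 17) = -15 + 251/9 = 116/9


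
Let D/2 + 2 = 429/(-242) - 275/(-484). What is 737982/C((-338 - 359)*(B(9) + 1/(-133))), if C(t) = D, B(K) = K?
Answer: -5411868/47 ≈ -1.1515e+5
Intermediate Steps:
D = -141/22 (D = -4 + 2*(429/(-242) - 275/(-484)) = -4 + 2*(429*(-1/242) - 275*(-1/484)) = -4 + 2*(-39/22 + 25/44) = -4 + 2*(-53/44) = -4 - 53/22 = -141/22 ≈ -6.4091)
C(t) = -141/22
737982/C((-338 - 359)*(B(9) + 1/(-133))) = 737982/(-141/22) = 737982*(-22/141) = -5411868/47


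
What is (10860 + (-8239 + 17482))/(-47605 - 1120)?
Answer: -20103/48725 ≈ -0.41258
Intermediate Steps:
(10860 + (-8239 + 17482))/(-47605 - 1120) = (10860 + 9243)/(-48725) = 20103*(-1/48725) = -20103/48725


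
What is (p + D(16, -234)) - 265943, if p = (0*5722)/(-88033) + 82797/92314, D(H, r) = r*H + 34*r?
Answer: -25630253105/92314 ≈ -2.7764e+5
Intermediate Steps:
D(H, r) = 34*r + H*r (D(H, r) = H*r + 34*r = 34*r + H*r)
p = 82797/92314 (p = 0*(-1/88033) + 82797*(1/92314) = 0 + 82797/92314 = 82797/92314 ≈ 0.89691)
(p + D(16, -234)) - 265943 = (82797/92314 - 234*(34 + 16)) - 265943 = (82797/92314 - 234*50) - 265943 = (82797/92314 - 11700) - 265943 = -1079991003/92314 - 265943 = -25630253105/92314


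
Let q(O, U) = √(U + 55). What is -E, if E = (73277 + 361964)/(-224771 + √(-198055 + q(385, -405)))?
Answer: (97829554811 + 435241*√(-198055 + 5*I*√14))/(50522200496 - 5*I*√14) ≈ 1.9364 + 0.0038339*I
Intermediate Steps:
q(O, U) = √(55 + U)
E = 435241/(-224771 + √(-198055 + 5*I*√14)) (E = (73277 + 361964)/(-224771 + √(-198055 + √(55 - 405))) = 435241/(-224771 + √(-198055 + √(-350))) = 435241/(-224771 + √(-198055 + 5*I*√14)) ≈ -1.9364 - 0.0038339*I)
-E = -(-1)*(97829554811 + 435241*√(-198055 + 5*I*√14))/(50522200496 - 5*I*√14) = (97829554811 + 435241*√(-198055 + 5*I*√14))/(50522200496 - 5*I*√14)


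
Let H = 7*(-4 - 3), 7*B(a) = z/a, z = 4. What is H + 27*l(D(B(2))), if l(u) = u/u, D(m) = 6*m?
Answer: -22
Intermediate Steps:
B(a) = 4/(7*a) (B(a) = (4/a)/7 = 4/(7*a))
H = -49 (H = 7*(-7) = -49)
l(u) = 1
H + 27*l(D(B(2))) = -49 + 27*1 = -49 + 27 = -22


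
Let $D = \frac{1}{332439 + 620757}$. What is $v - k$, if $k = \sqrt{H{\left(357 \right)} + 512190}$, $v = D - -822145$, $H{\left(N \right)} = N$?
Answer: $\frac{783665325421}{953196} - \sqrt{512547} \approx 8.2143 \cdot 10^{5}$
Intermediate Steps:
$D = \frac{1}{953196} \approx 1.0491 \cdot 10^{-6}$
$v = \frac{783665325421}{953196}$ ($v = \frac{1}{953196} - -822145 = \frac{1}{953196} + 822145 = \frac{783665325421}{953196} \approx 8.2215 \cdot 10^{5}$)
$k = \sqrt{512547}$ ($k = \sqrt{357 + 512190} = \sqrt{512547} \approx 715.92$)
$v - k = \frac{783665325421}{953196} - \sqrt{512547}$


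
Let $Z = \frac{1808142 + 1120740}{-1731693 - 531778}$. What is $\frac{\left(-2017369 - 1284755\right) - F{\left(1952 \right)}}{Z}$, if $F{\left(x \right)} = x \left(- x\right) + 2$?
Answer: $- \frac{52283916629}{133131} \approx -3.9273 \cdot 10^{5}$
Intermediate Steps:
$F{\left(x \right)} = 2 - x^{2}$ ($F{\left(x \right)} = - x^{2} + 2 = 2 - x^{2}$)
$Z = - \frac{2928882}{2263471}$ ($Z = \frac{2928882}{-2263471} = 2928882 \left(- \frac{1}{2263471}\right) = - \frac{2928882}{2263471} \approx -1.294$)
$\frac{\left(-2017369 - 1284755\right) - F{\left(1952 \right)}}{Z} = \frac{\left(-2017369 - 1284755\right) - \left(2 - 1952^{2}\right)}{- \frac{2928882}{2263471}} = \left(\left(-2017369 - 1284755\right) - \left(2 - 3810304\right)\right) \left(- \frac{2263471}{2928882}\right) = \left(-3302124 - \left(2 - 3810304\right)\right) \left(- \frac{2263471}{2928882}\right) = \left(-3302124 - -3810302\right) \left(- \frac{2263471}{2928882}\right) = \left(-3302124 + 3810302\right) \left(- \frac{2263471}{2928882}\right) = 508178 \left(- \frac{2263471}{2928882}\right) = - \frac{52283916629}{133131}$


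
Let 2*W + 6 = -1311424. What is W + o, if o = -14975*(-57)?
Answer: 197860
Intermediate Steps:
W = -655715 (W = -3 + (1/2)*(-1311424) = -3 - 655712 = -655715)
o = 853575
W + o = -655715 + 853575 = 197860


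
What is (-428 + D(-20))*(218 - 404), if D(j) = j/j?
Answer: 79422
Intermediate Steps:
D(j) = 1
(-428 + D(-20))*(218 - 404) = (-428 + 1)*(218 - 404) = -427*(-186) = 79422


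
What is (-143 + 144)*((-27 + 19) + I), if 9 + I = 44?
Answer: 27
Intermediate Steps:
I = 35 (I = -9 + 44 = 35)
(-143 + 144)*((-27 + 19) + I) = (-143 + 144)*((-27 + 19) + 35) = 1*(-8 + 35) = 1*27 = 27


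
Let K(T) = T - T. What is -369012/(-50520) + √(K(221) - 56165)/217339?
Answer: 30751/4210 + I*√56165/217339 ≈ 7.3043 + 0.0010904*I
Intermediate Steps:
K(T) = 0
-369012/(-50520) + √(K(221) - 56165)/217339 = -369012/(-50520) + √(0 - 56165)/217339 = -369012*(-1/50520) + √(-56165)*(1/217339) = 30751/4210 + (I*√56165)*(1/217339) = 30751/4210 + I*√56165/217339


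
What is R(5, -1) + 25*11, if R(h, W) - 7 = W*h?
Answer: 277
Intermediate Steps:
R(h, W) = 7 + W*h
R(5, -1) + 25*11 = (7 - 1*5) + 25*11 = (7 - 5) + 275 = 2 + 275 = 277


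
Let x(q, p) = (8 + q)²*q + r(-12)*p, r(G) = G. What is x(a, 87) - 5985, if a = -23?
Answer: -12204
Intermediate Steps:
x(q, p) = -12*p + q*(8 + q)² (x(q, p) = (8 + q)²*q - 12*p = q*(8 + q)² - 12*p = -12*p + q*(8 + q)²)
x(a, 87) - 5985 = (-12*87 - 23*(8 - 23)²) - 5985 = (-1044 - 23*(-15)²) - 5985 = (-1044 - 23*225) - 5985 = (-1044 - 5175) - 5985 = -6219 - 5985 = -12204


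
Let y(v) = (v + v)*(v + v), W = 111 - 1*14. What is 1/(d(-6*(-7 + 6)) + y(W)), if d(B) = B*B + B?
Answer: 1/37678 ≈ 2.6541e-5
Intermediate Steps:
d(B) = B + B**2 (d(B) = B**2 + B = B + B**2)
W = 97 (W = 111 - 14 = 97)
y(v) = 4*v**2 (y(v) = (2*v)*(2*v) = 4*v**2)
1/(d(-6*(-7 + 6)) + y(W)) = 1/((-6*(-7 + 6))*(1 - 6*(-7 + 6)) + 4*97**2) = 1/((-6*(-1))*(1 - 6*(-1)) + 4*9409) = 1/(6*(1 + 6) + 37636) = 1/(6*7 + 37636) = 1/(42 + 37636) = 1/37678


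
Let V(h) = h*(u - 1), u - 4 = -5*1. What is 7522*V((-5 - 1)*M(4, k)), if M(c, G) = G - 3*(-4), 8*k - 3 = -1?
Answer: 1105734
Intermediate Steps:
k = 1/4 (k = 3/8 + (1/8)*(-1) = 3/8 - 1/8 = 1/4 ≈ 0.25000)
M(c, G) = 12 + G (M(c, G) = G + 12 = 12 + G)
u = -1 (u = 4 - 5*1 = 4 - 5 = -1)
V(h) = -2*h (V(h) = h*(-1 - 1) = h*(-2) = -2*h)
7522*V((-5 - 1)*M(4, k)) = 7522*(-2*(-5 - 1)*(12 + 1/4)) = 7522*(-(-12)*49/4) = 7522*(-2*(-147/2)) = 7522*147 = 1105734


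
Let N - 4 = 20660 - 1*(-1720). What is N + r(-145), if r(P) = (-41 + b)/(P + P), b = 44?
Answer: 6491357/290 ≈ 22384.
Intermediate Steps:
N = 22384 (N = 4 + (20660 - 1*(-1720)) = 4 + (20660 + 1720) = 4 + 22380 = 22384)
r(P) = 3/(2*P) (r(P) = (-41 + 44)/(P + P) = 3/((2*P)) = 3*(1/(2*P)) = 3/(2*P))
N + r(-145) = 22384 + (3/2)/(-145) = 22384 + (3/2)*(-1/145) = 22384 - 3/290 = 6491357/290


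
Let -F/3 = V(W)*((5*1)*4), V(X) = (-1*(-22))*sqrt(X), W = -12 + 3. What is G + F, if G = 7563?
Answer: 7563 - 3960*I ≈ 7563.0 - 3960.0*I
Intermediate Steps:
W = -9
V(X) = 22*sqrt(X)
F = -3960*I (F = -3*22*sqrt(-9)*(5*1)*4 = -3*22*(3*I)*5*4 = -3*66*I*20 = -3960*I ≈ -3960.0*I)
G + F = 7563 - 3960*I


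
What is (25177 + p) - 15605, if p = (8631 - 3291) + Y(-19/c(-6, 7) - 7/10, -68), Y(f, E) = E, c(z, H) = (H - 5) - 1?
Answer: 14844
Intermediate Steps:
c(z, H) = -6 + H (c(z, H) = (-5 + H) - 1 = -6 + H)
p = 5272 (p = (8631 - 3291) - 68 = 5340 - 68 = 5272)
(25177 + p) - 15605 = (25177 + 5272) - 15605 = 30449 - 15605 = 14844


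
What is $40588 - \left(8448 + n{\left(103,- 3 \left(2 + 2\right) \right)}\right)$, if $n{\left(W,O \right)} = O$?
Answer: $32152$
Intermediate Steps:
$40588 - \left(8448 + n{\left(103,- 3 \left(2 + 2\right) \right)}\right) = 40588 - \left(8448 - 3 \left(2 + 2\right)\right) = 40588 - \left(8448 - 12\right) = 40588 - 8436 = 32152$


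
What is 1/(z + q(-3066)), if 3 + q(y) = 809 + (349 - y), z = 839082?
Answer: 1/843303 ≈ 1.1858e-6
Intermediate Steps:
q(y) = 1155 - y (q(y) = -3 + (809 + (349 - y)) = -3 + (1158 - y) = 1155 - y)
1/(z + q(-3066)) = 1/(839082 + (1155 - 1*(-3066))) = 1/(839082 + (1155 + 3066)) = 1/(839082 + 4221) = 1/843303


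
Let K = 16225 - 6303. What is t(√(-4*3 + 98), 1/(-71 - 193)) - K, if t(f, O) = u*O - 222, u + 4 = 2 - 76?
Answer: -446323/44 ≈ -10144.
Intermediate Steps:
u = -78 (u = -4 + (2 - 76) = -4 - 74 = -78)
K = 9922
t(f, O) = -222 - 78*O (t(f, O) = -78*O - 222 = -222 - 78*O)
t(√(-4*3 + 98), 1/(-71 - 193)) - K = (-222 - 78/(-71 - 193)) - 1*9922 = (-222 - 78/(-264)) - 9922 = (-222 - 78*(-1/264)) - 9922 = (-222 + 13/44) - 9922 = -9755/44 - 9922 = -446323/44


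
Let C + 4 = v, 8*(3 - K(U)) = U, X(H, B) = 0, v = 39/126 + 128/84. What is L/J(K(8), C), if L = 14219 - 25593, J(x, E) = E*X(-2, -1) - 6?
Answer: 5687/3 ≈ 1895.7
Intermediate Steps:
v = 11/6 (v = 39*(1/126) + 128*(1/84) = 13/42 + 32/21 = 11/6 ≈ 1.8333)
K(U) = 3 - U/8
C = -13/6 (C = -4 + 11/6 = -13/6 ≈ -2.1667)
J(x, E) = -6 (J(x, E) = E*0 - 6 = 0 - 6 = -6)
L = -11374
L/J(K(8), C) = -11374/(-6) = -11374*(-⅙) = 5687/3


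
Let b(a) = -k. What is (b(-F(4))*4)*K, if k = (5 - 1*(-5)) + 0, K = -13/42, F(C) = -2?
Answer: 260/21 ≈ 12.381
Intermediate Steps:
K = -13/42 (K = -13*1/42 = -13/42 ≈ -0.30952)
k = 10 (k = (5 + 5) + 0 = 10 + 0 = 10)
b(a) = -10 (b(a) = -1*10 = -10)
(b(-F(4))*4)*K = -10*4*(-13/42) = -40*(-13/42) = 260/21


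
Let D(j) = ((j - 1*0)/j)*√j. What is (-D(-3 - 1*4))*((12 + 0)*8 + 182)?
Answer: -278*I*√7 ≈ -735.52*I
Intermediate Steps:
D(j) = √j (D(j) = ((j + 0)/j)*√j = (j/j)*√j = 1*√j = √j)
(-D(-3 - 1*4))*((12 + 0)*8 + 182) = (-√(-3 - 1*4))*((12 + 0)*8 + 182) = (-√(-3 - 4))*(12*8 + 182) = (-√(-7))*(96 + 182) = -I*√7*278 = -278*I*√7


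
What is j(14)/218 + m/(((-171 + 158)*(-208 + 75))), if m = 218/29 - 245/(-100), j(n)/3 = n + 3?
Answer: 26202039/109307380 ≈ 0.23971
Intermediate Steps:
j(n) = 9 + 3*n (j(n) = 3*(n + 3) = 3*(3 + n) = 9 + 3*n)
m = 5781/580 (m = 218*(1/29) - 245*(-1/100) = 218/29 + 49/20 = 5781/580 ≈ 9.9672)
j(14)/218 + m/(((-171 + 158)*(-208 + 75))) = (9 + 3*14)/218 + 5781/(580*(((-171 + 158)*(-208 + 75)))) = (9 + 42)*(1/218) + 5781/(580*((-13*(-133)))) = 51*(1/218) + (5781/580)/1729 = 51/218 + (5781/580)*(1/1729) = 51/218 + 5781/1002820 = 26202039/109307380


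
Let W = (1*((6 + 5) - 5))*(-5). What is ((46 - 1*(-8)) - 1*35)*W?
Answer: -570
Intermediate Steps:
W = -30 (W = (1*(11 - 5))*(-5) = (1*6)*(-5) = 6*(-5) = -30)
((46 - 1*(-8)) - 1*35)*W = ((46 - 1*(-8)) - 1*35)*(-30) = ((46 + 8) - 35)*(-30) = (54 - 35)*(-30) = 19*(-30) = -570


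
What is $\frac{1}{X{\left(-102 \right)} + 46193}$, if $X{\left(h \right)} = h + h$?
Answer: $\frac{1}{45989} \approx 2.1744 \cdot 10^{-5}$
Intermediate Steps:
$X{\left(h \right)} = 2 h$
$\frac{1}{X{\left(-102 \right)} + 46193} = \frac{1}{2 \left(-102\right) + 46193} = \frac{1}{-204 + 46193} = \frac{1}{45989}$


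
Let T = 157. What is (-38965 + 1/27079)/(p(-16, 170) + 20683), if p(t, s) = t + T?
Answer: -527566617/281946548 ≈ -1.8712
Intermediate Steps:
p(t, s) = 157 + t (p(t, s) = t + 157 = 157 + t)
(-38965 + 1/27079)/(p(-16, 170) + 20683) = (-38965 + 1/27079)/((157 - 16) + 20683) = (-38965 + 1/27079)/(141 + 20683) = -1055133234/27079/20824 = -1055133234/27079*1/20824 = -527566617/281946548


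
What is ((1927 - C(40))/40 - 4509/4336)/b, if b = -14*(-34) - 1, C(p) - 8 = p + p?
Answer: 974193/10298000 ≈ 0.094600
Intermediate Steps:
C(p) = 8 + 2*p (C(p) = 8 + (p + p) = 8 + 2*p)
b = 475 (b = 476 - 1 = 475)
((1927 - C(40))/40 - 4509/4336)/b = ((1927 - (8 + 2*40))/40 - 4509/4336)/475 = ((1927 - (8 + 80))*(1/40) - 4509*1/4336)*(1/475) = ((1927 - 1*88)*(1/40) - 4509/4336)*(1/475) = ((1927 - 88)*(1/40) - 4509/4336)*(1/475) = (1839*(1/40) - 4509/4336)*(1/475) = (1839/40 - 4509/4336)*(1/475) = (974193/21680)*(1/475) = 974193/10298000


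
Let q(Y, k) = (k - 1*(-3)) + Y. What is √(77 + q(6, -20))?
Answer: √66 ≈ 8.1240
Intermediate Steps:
q(Y, k) = 3 + Y + k (q(Y, k) = (k + 3) + Y = (3 + k) + Y = 3 + Y + k)
√(77 + q(6, -20)) = √(77 + (3 + 6 - 20)) = √(77 - 11) = √66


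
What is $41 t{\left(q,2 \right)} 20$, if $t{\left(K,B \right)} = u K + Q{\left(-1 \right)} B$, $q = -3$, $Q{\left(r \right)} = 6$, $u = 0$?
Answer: $9840$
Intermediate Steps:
$t{\left(K,B \right)} = 6 B$ ($t{\left(K,B \right)} = 0 K + 6 B = 0 + 6 B = 6 B$)
$41 t{\left(q,2 \right)} 20 = 41 \cdot 6 \cdot 2 \cdot 20 = 41 \cdot 12 \cdot 20 = 492 \cdot 20 = 9840$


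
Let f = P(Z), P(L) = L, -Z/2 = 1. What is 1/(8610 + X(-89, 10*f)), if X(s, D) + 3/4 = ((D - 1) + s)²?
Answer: 4/82837 ≈ 4.8288e-5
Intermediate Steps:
Z = -2 (Z = -2*1 = -2)
f = -2
X(s, D) = -¾ + (-1 + D + s)² (X(s, D) = -¾ + ((D - 1) + s)² = -¾ + ((-1 + D) + s)² = -¾ + (-1 + D + s)²)
1/(8610 + X(-89, 10*f)) = 1/(8610 + (-¾ + (-1 + 10*(-2) - 89)²)) = 1/(8610 + (-¾ + (-1 - 20 - 89)²)) = 1/(8610 + (-¾ + (-110)²)) = 1/(8610 + (-¾ + 12100)) = 1/(8610 + 48397/4) = 1/(82837/4) = 4/82837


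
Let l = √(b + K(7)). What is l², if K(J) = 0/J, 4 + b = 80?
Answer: 76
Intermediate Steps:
b = 76 (b = -4 + 80 = 76)
K(J) = 0
l = 2*√19 (l = √(76 + 0) = √76 = 2*√19 ≈ 8.7178)
l² = (2*√19)² = 76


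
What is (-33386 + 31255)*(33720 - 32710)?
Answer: -2152310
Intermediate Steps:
(-33386 + 31255)*(33720 - 32710) = -2131*1010 = -2152310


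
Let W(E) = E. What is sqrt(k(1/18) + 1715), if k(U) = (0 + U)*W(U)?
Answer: sqrt(555661)/18 ≈ 41.413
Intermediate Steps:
k(U) = U**2 (k(U) = (0 + U)*U = U*U = U**2)
sqrt(k(1/18) + 1715) = sqrt((1/18)**2 + 1715) = sqrt(1/324 + 1715) = sqrt(555661/324) = sqrt(555661)/18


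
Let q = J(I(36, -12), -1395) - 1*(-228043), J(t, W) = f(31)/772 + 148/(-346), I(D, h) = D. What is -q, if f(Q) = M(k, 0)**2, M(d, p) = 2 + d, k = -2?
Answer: -39451365/173 ≈ -2.2804e+5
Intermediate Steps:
f(Q) = 0 (f(Q) = (2 - 2)**2 = 0**2 = 0)
J(t, W) = -74/173 (J(t, W) = 0/772 + 148/(-346) = 0*(1/772) + 148*(-1/346) = 0 - 74/173 = -74/173)
q = 39451365/173 (q = -74/173 - 1*(-228043) = -74/173 + 228043 = 39451365/173 ≈ 2.2804e+5)
-q = -1*39451365/173 = -39451365/173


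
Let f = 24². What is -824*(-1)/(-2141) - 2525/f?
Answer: -5880649/1233216 ≈ -4.7685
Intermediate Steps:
f = 576
-824*(-1)/(-2141) - 2525/f = -824*(-1)/(-2141) - 2525/576 = 824*(-1/2141) - 2525*1/576 = -824/2141 - 2525/576 = -5880649/1233216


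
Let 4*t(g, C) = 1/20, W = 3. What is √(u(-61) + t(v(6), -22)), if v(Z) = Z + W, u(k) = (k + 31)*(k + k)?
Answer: √1464005/20 ≈ 60.498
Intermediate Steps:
u(k) = 2*k*(31 + k) (u(k) = (31 + k)*(2*k) = 2*k*(31 + k))
v(Z) = 3 + Z (v(Z) = Z + 3 = 3 + Z)
t(g, C) = 1/80 (t(g, C) = (¼)/20 = (¼)*(1/20) = 1/80)
√(u(-61) + t(v(6), -22)) = √(2*(-61)*(31 - 61) + 1/80) = √(2*(-61)*(-30) + 1/80) = √(3660 + 1/80) = √(292801/80) = √1464005/20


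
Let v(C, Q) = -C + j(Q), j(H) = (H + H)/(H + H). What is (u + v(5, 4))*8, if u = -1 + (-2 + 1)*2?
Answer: -56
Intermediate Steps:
j(H) = 1 (j(H) = (2*H)/((2*H)) = (2*H)*(1/(2*H)) = 1)
v(C, Q) = 1 - C (v(C, Q) = -C + 1 = 1 - C)
u = -3 (u = -1 - 1*2 = -1 - 2 = -3)
(u + v(5, 4))*8 = (-3 + (1 - 1*5))*8 = (-3 + (1 - 5))*8 = (-3 - 4)*8 = -7*8 = -56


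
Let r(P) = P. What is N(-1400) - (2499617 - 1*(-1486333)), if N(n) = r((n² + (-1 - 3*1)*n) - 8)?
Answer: -2020358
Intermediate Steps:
N(n) = -8 + n² - 4*n (N(n) = (n² + (-1 - 3*1)*n) - 8 = (n² + (-1 - 3)*n) - 8 = (n² - 4*n) - 8 = -8 + n² - 4*n)
N(-1400) - (2499617 - 1*(-1486333)) = (-8 + (-1400)² - 4*(-1400)) - (2499617 - 1*(-1486333)) = (-8 + 1960000 + 5600) - (2499617 + 1486333) = 1965592 - 1*3985950 = 1965592 - 3985950 = -2020358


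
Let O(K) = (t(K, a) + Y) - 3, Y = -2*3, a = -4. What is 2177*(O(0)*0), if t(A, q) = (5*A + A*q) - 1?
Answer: 0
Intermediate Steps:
Y = -6
t(A, q) = -1 + 5*A + A*q
O(K) = -10 + K (O(K) = ((-1 + 5*K + K*(-4)) - 6) - 3 = ((-1 + 5*K - 4*K) - 6) - 3 = ((-1 + K) - 6) - 3 = (-7 + K) - 3 = -10 + K)
2177*(O(0)*0) = 2177*((-10 + 0)*0) = 2177*(-10*0) = 2177*0 = 0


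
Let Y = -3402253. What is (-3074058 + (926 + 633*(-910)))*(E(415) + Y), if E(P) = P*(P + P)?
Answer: 11158418511086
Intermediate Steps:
E(P) = 2*P² (E(P) = P*(2*P) = 2*P²)
(-3074058 + (926 + 633*(-910)))*(E(415) + Y) = (-3074058 + (926 + 633*(-910)))*(2*415² - 3402253) = (-3074058 + (926 - 576030))*(2*172225 - 3402253) = (-3074058 - 575104)*(344450 - 3402253) = -3649162*(-3057803) = 11158418511086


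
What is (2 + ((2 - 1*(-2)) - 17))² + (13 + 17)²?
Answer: 1021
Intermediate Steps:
(2 + ((2 - 1*(-2)) - 17))² + (13 + 17)² = (2 + ((2 + 2) - 17))² + 30² = (2 + (4 - 17))² + 900 = (2 - 13)² + 900 = (-11)² + 900 = 121 + 900 = 1021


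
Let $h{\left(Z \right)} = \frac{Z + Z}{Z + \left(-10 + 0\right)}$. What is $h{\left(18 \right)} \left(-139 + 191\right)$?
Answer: $234$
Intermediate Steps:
$h{\left(Z \right)} = \frac{2 Z}{-10 + Z}$ ($h{\left(Z \right)} = \frac{2 Z}{Z - 10} = \frac{2 Z}{-10 + Z}$)
$h{\left(18 \right)} \left(-139 + 191\right) = 2 \cdot 18 \frac{1}{-10 + 18} \left(-139 + 191\right) = 2 \cdot 18 \cdot \frac{1}{8} \cdot 52 = \frac{9}{2} \cdot 52 = 234$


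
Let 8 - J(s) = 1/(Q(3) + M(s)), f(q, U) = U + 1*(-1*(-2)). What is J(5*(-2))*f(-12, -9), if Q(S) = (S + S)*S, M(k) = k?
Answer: -441/8 ≈ -55.125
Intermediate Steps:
Q(S) = 2*S² (Q(S) = (2*S)*S = 2*S²)
f(q, U) = 2 + U (f(q, U) = U + 1*2 = U + 2 = 2 + U)
J(s) = 8 - 1/(18 + s) (J(s) = 8 - 1/(2*3² + s) = 8 - 1/(2*9 + s) = 8 - 1/(18 + s))
J(5*(-2))*f(-12, -9) = ((143 + 8*(5*(-2)))/(18 + 5*(-2)))*(2 - 9) = ((143 + 8*(-10))/(18 - 10))*(-7) = ((143 - 80)/8)*(-7) = ((⅛)*63)*(-7) = (63/8)*(-7) = -441/8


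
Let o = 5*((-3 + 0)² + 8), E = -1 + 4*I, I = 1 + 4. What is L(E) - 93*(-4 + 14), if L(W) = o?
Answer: -845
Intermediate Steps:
I = 5
E = 19 (E = -1 + 4*5 = -1 + 20 = 19)
o = 85 (o = 5*((-3)² + 8) = 5*(9 + 8) = 5*17 = 85)
L(W) = 85
L(E) - 93*(-4 + 14) = 85 - 93*(-4 + 14) = 85 - 93*10 = 85 - 1*930 = 85 - 930 = -845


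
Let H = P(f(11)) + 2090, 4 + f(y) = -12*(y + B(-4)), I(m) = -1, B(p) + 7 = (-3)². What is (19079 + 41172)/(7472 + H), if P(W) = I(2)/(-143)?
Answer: 8615893/1367367 ≈ 6.3011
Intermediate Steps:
B(p) = 2 (B(p) = -7 + (-3)² = -7 + 9 = 2)
f(y) = -28 - 12*y (f(y) = -4 - 12*(y + 2) = -4 - 12*(2 + y) = -4 + (-24 - 12*y) = -28 - 12*y)
P(W) = 1/143 (P(W) = -1/(-143) = -1*(-1/143) = 1/143)
H = 298871/143 (H = 1/143 + 2090 = 298871/143 ≈ 2090.0)
(19079 + 41172)/(7472 + H) = (19079 + 41172)/(7472 + 298871/143) = 60251/(1367367/143) = 60251*(143/1367367) = 8615893/1367367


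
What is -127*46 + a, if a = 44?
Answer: -5798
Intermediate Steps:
-127*46 + a = -127*46 + 44 = -5842 + 44 = -5798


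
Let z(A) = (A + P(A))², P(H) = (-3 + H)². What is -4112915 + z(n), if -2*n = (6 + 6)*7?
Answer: -180626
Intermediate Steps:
n = -42 (n = -(6 + 6)*7/2 = -6*7 = -½*84 = -42)
z(A) = (A + (-3 + A)²)²
-4112915 + z(n) = -4112915 + (-42 + (-3 - 42)²)² = -4112915 + (-42 + (-45)²)² = -4112915 + (-42 + 2025)² = -4112915 + 1983² = -4112915 + 3932289 = -180626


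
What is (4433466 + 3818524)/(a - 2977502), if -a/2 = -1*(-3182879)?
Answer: -825199/934326 ≈ -0.88320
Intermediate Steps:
a = -6365758 (a = -(-2)*(-3182879) = -2*3182879 = -6365758)
(4433466 + 3818524)/(a - 2977502) = (4433466 + 3818524)/(-6365758 - 2977502) = 8251990/(-9343260) = 8251990*(-1/9343260) = -825199/934326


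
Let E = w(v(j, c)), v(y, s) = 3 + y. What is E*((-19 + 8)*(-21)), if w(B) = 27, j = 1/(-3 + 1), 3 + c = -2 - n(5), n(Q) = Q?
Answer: 6237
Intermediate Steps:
c = -10 (c = -3 + (-2 - 1*5) = -3 + (-2 - 5) = -3 - 7 = -10)
j = -1/2 (j = 1/(-2) = -1/2 ≈ -0.50000)
E = 27
E*((-19 + 8)*(-21)) = 27*((-19 + 8)*(-21)) = 27*(-11*(-21)) = 27*231 = 6237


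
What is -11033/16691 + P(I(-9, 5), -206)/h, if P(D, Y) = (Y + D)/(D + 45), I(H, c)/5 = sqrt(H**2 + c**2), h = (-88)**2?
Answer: -665009541/1009805500 - 251*sqrt(106)/968000 ≈ -0.66122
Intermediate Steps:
h = 7744
I(H, c) = 5*sqrt(H**2 + c**2)
P(D, Y) = (D + Y)/(45 + D)
-11033/16691 + P(I(-9, 5), -206)/h = -11033/16691 + ((5*sqrt((-9)**2 + 5**2) - 206)/(45 + 5*sqrt((-9)**2 + 5**2)))/7744 = -11033*1/16691 + ((5*sqrt(81 + 25) - 206)/(45 + 5*sqrt(81 + 25)))*(1/7744) = -11033/16691 + ((5*sqrt(106) - 206)/(45 + 5*sqrt(106)))*(1/7744) = -11033/16691 + ((-206 + 5*sqrt(106))/(45 + 5*sqrt(106)))*(1/7744) = -11033/16691 + (-206 + 5*sqrt(106))/(7744*(45 + 5*sqrt(106)))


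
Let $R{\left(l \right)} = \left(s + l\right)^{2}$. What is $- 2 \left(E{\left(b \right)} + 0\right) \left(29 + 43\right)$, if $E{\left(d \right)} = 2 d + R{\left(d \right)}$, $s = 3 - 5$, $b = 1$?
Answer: $-432$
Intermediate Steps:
$s = -2$ ($s = 3 - 5 = -2$)
$R{\left(l \right)} = \left(-2 + l\right)^{2}$
$E{\left(d \right)} = \left(-2 + d\right)^{2} + 2 d$ ($E{\left(d \right)} = 2 d + \left(-2 + d\right)^{2} = \left(-2 + d\right)^{2} + 2 d$)
$- 2 \left(E{\left(b \right)} + 0\right) \left(29 + 43\right) = - 2 \left(\left(\left(-2 + 1\right)^{2} + 2 \cdot 1\right) + 0\right) \left(29 + 43\right) = - 2 \left(\left(\left(-1\right)^{2} + 2\right) + 0\right) 72 = - 2 \left(\left(1 + 2\right) + 0\right) 72 = - 2 \left(3 + 0\right) 72 = \left(-2\right) 3 \cdot 72 = \left(-6\right) 72 = -432$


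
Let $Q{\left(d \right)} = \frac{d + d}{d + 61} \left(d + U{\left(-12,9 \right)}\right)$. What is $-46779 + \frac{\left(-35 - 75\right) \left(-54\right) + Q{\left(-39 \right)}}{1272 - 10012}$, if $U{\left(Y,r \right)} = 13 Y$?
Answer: $- \frac{899481201}{19228} \approx -46780.0$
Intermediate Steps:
$Q{\left(d \right)} = \frac{2 d \left(-156 + d\right)}{61 + d}$ ($Q{\left(d \right)} = \frac{d + d}{d + 61} \left(d + 13 \left(-12\right)\right) = \frac{2 d}{61 + d} \left(d - 156\right) = \frac{2 d}{61 + d} \left(-156 + d\right) = \frac{2 d \left(-156 + d\right)}{61 + d}$)
$-46779 + \frac{\left(-35 - 75\right) \left(-54\right) + Q{\left(-39 \right)}}{1272 - 10012} = -46779 + \frac{\left(-35 - 75\right) \left(-54\right) + 2 \left(-39\right) \frac{1}{61 - 39} \left(-156 - 39\right)}{1272 - 10012} = -46779 + \frac{\left(-110\right) \left(-54\right) + 2 \left(-39\right) \frac{1}{22} \left(-195\right)}{-8740} = -46779 + \left(5940 + 2 \left(-39\right) \frac{1}{22} \left(-195\right)\right) \left(- \frac{1}{8740}\right) = -46779 + \left(5940 + \frac{7605}{11}\right) \left(- \frac{1}{8740}\right) = -46779 + \frac{72945}{11} \left(- \frac{1}{8740}\right) = -46779 - \frac{14589}{19228} = - \frac{899481201}{19228}$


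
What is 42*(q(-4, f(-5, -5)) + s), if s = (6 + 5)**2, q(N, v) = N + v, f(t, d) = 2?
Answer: 4998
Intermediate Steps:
s = 121 (s = 11**2 = 121)
42*(q(-4, f(-5, -5)) + s) = 42*((-4 + 2) + 121) = 42*(-2 + 121) = 42*119 = 4998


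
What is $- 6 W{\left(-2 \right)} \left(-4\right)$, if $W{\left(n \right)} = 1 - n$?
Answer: $72$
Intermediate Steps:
$- 6 W{\left(-2 \right)} \left(-4\right) = - 6 \left(1 - -2\right) \left(-4\right) = - 6 \left(1 + 2\right) \left(-4\right) = \left(-6\right) 3 \left(-4\right) = \left(-18\right) \left(-4\right) = 72$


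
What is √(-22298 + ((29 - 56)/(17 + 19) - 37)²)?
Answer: I*√333967/4 ≈ 144.47*I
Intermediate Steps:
√(-22298 + ((29 - 56)/(17 + 19) - 37)²) = √(-22298 + (-27/36 - 37)²) = √(-22298 + (-27*1/36 - 37)²) = √(-22298 + (-¾ - 37)²) = √(-22298 + (-151/4)²) = √(-22298 + 22801/16) = √(-333967/16) = I*√333967/4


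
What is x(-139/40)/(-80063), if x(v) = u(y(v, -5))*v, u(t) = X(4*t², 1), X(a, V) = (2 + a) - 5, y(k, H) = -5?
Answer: 13483/3202520 ≈ 0.0042101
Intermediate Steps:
X(a, V) = -3 + a
u(t) = -3 + 4*t²
x(v) = 97*v (x(v) = (-3 + 4*(-5)²)*v = (-3 + 4*25)*v = (-3 + 100)*v = 97*v)
x(-139/40)/(-80063) = (97*(-139/40))/(-80063) = (97*(-139*1/40))*(-1/80063) = (97*(-139/40))*(-1/80063) = -13483/40*(-1/80063) = 13483/3202520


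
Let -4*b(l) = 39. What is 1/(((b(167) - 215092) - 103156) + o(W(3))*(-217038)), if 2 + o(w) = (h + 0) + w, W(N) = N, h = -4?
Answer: 4/1331425 ≈ 3.0043e-6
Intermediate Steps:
b(l) = -39/4 (b(l) = -¼*39 = -39/4)
o(w) = -6 + w (o(w) = -2 + ((-4 + 0) + w) = -2 + (-4 + w) = -6 + w)
1/(((b(167) - 215092) - 103156) + o(W(3))*(-217038)) = 1/(((-39/4 - 215092) - 103156) + (-6 + 3)*(-217038)) = 1/((-860407/4 - 103156) - 3*(-217038)) = 1/(-1273031/4 + 651114) = 1/(1331425/4) = 4/1331425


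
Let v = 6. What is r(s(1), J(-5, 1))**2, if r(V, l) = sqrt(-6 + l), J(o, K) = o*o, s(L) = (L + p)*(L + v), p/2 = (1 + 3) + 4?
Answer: 19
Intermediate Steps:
p = 16 (p = 2*((1 + 3) + 4) = 2*(4 + 4) = 2*8 = 16)
s(L) = (6 + L)*(16 + L) (s(L) = (L + 16)*(L + 6) = (16 + L)*(6 + L) = (6 + L)*(16 + L))
J(o, K) = o**2
r(s(1), J(-5, 1))**2 = (sqrt(-6 + (-5)**2))**2 = (sqrt(-6 + 25))**2 = (sqrt(19))**2 = 19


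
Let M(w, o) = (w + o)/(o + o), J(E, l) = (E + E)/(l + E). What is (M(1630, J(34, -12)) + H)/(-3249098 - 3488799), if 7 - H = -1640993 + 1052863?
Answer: -10002820/114544249 ≈ -0.087327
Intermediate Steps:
J(E, l) = 2*E/(E + l) (J(E, l) = (2*E)/(E + l) = 2*E/(E + l))
M(w, o) = (o + w)/(2*o) (M(w, o) = (o + w)/((2*o)) = (o + w)*(1/(2*o)) = (o + w)/(2*o))
H = 588137 (H = 7 - (-1640993 + 1052863) = 7 - 1*(-588130) = 7 + 588130 = 588137)
(M(1630, J(34, -12)) + H)/(-3249098 - 3488799) = ((2*34/(34 - 12) + 1630)/(2*((2*34/(34 - 12)))) + 588137)/(-3249098 - 3488799) = ((2*34/22 + 1630)/(2*((2*34/22))) + 588137)/(-6737897) = ((2*34*(1/22) + 1630)/(2*((2*34*(1/22)))) + 588137)*(-1/6737897) = ((34/11 + 1630)/(2*(34/11)) + 588137)*(-1/6737897) = ((½)*(11/34)*(17964/11) + 588137)*(-1/6737897) = (4491/17 + 588137)*(-1/6737897) = (10002820/17)*(-1/6737897) = -10002820/114544249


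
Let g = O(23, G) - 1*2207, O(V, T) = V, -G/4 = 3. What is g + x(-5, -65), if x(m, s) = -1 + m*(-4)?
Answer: -2165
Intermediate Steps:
G = -12 (G = -4*3 = -12)
x(m, s) = -1 - 4*m
g = -2184 (g = 23 - 1*2207 = 23 - 2207 = -2184)
g + x(-5, -65) = -2184 + (-1 - 4*(-5)) = -2184 + (-1 + 20) = -2184 + 19 = -2165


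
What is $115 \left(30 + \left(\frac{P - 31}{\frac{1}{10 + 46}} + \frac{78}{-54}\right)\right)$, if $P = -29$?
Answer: $- \frac{3448045}{9} \approx -3.8312 \cdot 10^{5}$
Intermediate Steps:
$115 \left(30 + \left(\frac{P - 31}{\frac{1}{10 + 46}} + \frac{78}{-54}\right)\right) = 115 \left(30 + \left(\frac{-29 - 31}{\frac{1}{10 + 46}} + \frac{78}{-54}\right)\right) = 115 \left(30 + \left(\frac{-29 - 31}{\frac{1}{56}} + 78 \left(- \frac{1}{54}\right)\right)\right) = 115 \left(30 - \left(\frac{13}{9} + 60 \frac{1}{\frac{1}{56}}\right)\right) = 115 \left(30 - \frac{30253}{9}\right) = 115 \left(- \frac{29983}{9}\right) = - \frac{3448045}{9}$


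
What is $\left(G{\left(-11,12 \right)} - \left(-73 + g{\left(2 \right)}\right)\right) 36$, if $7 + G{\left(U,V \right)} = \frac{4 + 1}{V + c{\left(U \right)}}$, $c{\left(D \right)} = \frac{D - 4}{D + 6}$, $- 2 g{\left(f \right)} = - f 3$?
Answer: $2280$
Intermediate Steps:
$g{\left(f \right)} = \frac{3 f}{2}$ ($g{\left(f \right)} = - \frac{- f 3}{2} = - \frac{\left(-3\right) f}{2} = \frac{3 f}{2}$)
$c{\left(D \right)} = \frac{-4 + D}{6 + D}$
$G{\left(U,V \right)} = -7 + \frac{5}{V + \frac{-4 + U}{6 + U}}$ ($G{\left(U,V \right)} = -7 + \frac{4 + 1}{V + \frac{-4 + U}{6 + U}} = -7 + \frac{5}{V + \frac{-4 + U}{6 + U}}$)
$\left(G{\left(-11,12 \right)} - \left(-73 + g{\left(2 \right)}\right)\right) 36 = \left(\frac{28 - -77 - \left(-5 + 7 \cdot 12\right) \left(6 - 11\right)}{-4 - 11 + 12 \left(6 - 11\right)} + \left(73 - \frac{3}{2} \cdot 2\right)\right) 36 = \left(\frac{28 + 77 - \left(-5 + 84\right) \left(-5\right)}{-4 - 11 + 12 \left(-5\right)} + \left(73 - 3\right)\right) 36 = \left(\frac{28 + 77 - 79 \left(-5\right)}{-4 - 11 - 60} + \left(73 - 3\right)\right) 36 = \left(\frac{28 + 77 + 395}{-75} + 70\right) 36 = \left(\left(- \frac{1}{75}\right) 500 + 70\right) 36 = \left(- \frac{20}{3} + 70\right) 36 = \frac{190}{3} \cdot 36 = 2280$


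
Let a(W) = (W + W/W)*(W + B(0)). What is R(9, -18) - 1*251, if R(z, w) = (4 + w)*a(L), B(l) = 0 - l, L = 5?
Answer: -671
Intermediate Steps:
B(l) = -l
a(W) = W*(1 + W) (a(W) = (W + W/W)*(W - 1*0) = (W + 1)*(W + 0) = (1 + W)*W = W*(1 + W))
R(z, w) = 120 + 30*w (R(z, w) = (4 + w)*(5*(1 + 5)) = (4 + w)*(5*6) = (4 + w)*30 = 120 + 30*w)
R(9, -18) - 1*251 = (120 + 30*(-18)) - 1*251 = (120 - 540) - 251 = -420 - 251 = -671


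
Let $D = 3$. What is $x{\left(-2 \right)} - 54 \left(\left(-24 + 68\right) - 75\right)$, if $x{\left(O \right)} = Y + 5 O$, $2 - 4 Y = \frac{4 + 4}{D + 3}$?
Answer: $\frac{9985}{6} \approx 1664.2$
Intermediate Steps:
$Y = \frac{1}{6}$ ($Y = \frac{1}{2} - \frac{\left(4 + 4\right) \frac{1}{3 + 3}}{4} = \frac{1}{2} - \frac{8 \cdot \frac{1}{6}}{4} = \frac{1}{2} - \frac{1}{3} = \frac{1}{6} \approx 0.16667$)
$x{\left(O \right)} = \frac{1}{6} + 5 O$
$x{\left(-2 \right)} - 54 \left(\left(-24 + 68\right) - 75\right) = \left(\frac{1}{6} + 5 \left(-2\right)\right) - 54 \left(\left(-24 + 68\right) - 75\right) = \left(\frac{1}{6} - 10\right) - 54 \left(44 - 75\right) = - \frac{59}{6} - -1674 = - \frac{59}{6} + 1674 = \frac{9985}{6}$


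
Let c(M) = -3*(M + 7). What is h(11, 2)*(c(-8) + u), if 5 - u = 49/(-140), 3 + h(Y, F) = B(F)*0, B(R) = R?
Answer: -501/20 ≈ -25.050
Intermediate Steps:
h(Y, F) = -3 (h(Y, F) = -3 + F*0 = -3 + 0 = -3)
c(M) = -21 - 3*M (c(M) = -3*(7 + M) = -21 - 3*M)
u = 107/20 (u = 5 - 49/(-140) = 5 - 49*(-1)/140 = 5 - 1*(-7/20) = 5 + 7/20 = 107/20 ≈ 5.3500)
h(11, 2)*(c(-8) + u) = -3*((-21 - 3*(-8)) + 107/20) = -3*((-21 + 24) + 107/20) = -3*(3 + 107/20) = -3*167/20 = -501/20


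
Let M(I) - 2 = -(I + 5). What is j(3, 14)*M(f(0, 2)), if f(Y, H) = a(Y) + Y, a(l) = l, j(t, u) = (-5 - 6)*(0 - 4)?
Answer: -132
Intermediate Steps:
j(t, u) = 44 (j(t, u) = -11*(-4) = 44)
f(Y, H) = 2*Y (f(Y, H) = Y + Y = 2*Y)
M(I) = -3 - I (M(I) = 2 - (I + 5) = 2 - (5 + I) = 2 + (-5 - I) = -3 - I)
j(3, 14)*M(f(0, 2)) = 44*(-3 - 2*0) = 44*(-3 - 1*0) = 44*(-3 + 0) = 44*(-3) = -132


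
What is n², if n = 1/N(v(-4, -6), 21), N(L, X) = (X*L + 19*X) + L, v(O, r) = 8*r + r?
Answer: 1/622521 ≈ 1.6064e-6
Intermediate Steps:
v(O, r) = 9*r
N(L, X) = L + 19*X + L*X (N(L, X) = (L*X + 19*X) + L = (19*X + L*X) + L = L + 19*X + L*X)
n = -1/789 (n = 1/(9*(-6) + 19*21 + (9*(-6))*21) = 1/(-54 + 399 - 54*21) = 1/(-54 + 399 - 1134) = 1/(-789) = -1/789 ≈ -0.0012674)
n² = (-1/789)² = 1/622521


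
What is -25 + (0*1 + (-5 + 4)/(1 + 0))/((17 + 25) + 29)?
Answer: -1776/71 ≈ -25.014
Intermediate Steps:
-25 + (0*1 + (-5 + 4)/(1 + 0))/((17 + 25) + 29) = -25 + (0 - 1/1)/(42 + 29) = -25 + (0 - 1*1)/71 = -25 + (0 - 1)/71 = -25 + (1/71)*(-1) = -25 - 1/71 = -1776/71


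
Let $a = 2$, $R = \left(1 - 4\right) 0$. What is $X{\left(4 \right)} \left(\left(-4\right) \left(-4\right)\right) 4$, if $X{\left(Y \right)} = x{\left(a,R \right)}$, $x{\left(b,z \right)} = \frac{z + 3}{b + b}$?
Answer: $48$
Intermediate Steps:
$R = 0$ ($R = \left(-3\right) 0 = 0$)
$x{\left(b,z \right)} = \frac{3 + z}{2 b}$
$X{\left(Y \right)} = \frac{3}{4}$ ($X{\left(Y \right)} = \frac{3 + 0}{2 \cdot 2} = \frac{1}{2} \cdot \frac{1}{2} \cdot 3 = \frac{3}{4}$)
$X{\left(4 \right)} \left(\left(-4\right) \left(-4\right)\right) 4 = \frac{3 \left(\left(-4\right) \left(-4\right)\right)}{4} \cdot 4 = \frac{3}{4} \cdot 16 \cdot 4 = 12 \cdot 4 = 48$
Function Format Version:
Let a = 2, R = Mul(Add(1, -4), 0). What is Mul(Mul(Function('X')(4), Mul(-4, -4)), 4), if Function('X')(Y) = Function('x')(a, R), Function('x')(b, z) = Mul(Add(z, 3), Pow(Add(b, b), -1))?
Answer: 48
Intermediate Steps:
R = 0 (R = Mul(-3, 0) = 0)
Function('x')(b, z) = Mul(Rational(1, 2), Pow(b, -1), Add(3, z)) (Function('x')(b, z) = Mul(Add(3, z), Pow(Mul(2, b), -1)) = Mul(Add(3, z), Mul(Rational(1, 2), Pow(b, -1))) = Mul(Rational(1, 2), Pow(b, -1), Add(3, z)))
Function('X')(Y) = Rational(3, 4) (Function('X')(Y) = Mul(Rational(1, 2), Pow(2, -1), Add(3, 0)) = Mul(Rational(1, 2), Rational(1, 2), 3) = Rational(3, 4))
Mul(Mul(Function('X')(4), Mul(-4, -4)), 4) = Mul(Mul(Rational(3, 4), Mul(-4, -4)), 4) = Mul(Mul(Rational(3, 4), 16), 4) = Mul(12, 4) = 48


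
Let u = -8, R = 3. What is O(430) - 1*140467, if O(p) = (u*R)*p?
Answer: -150787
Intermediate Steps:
O(p) = -24*p (O(p) = (-8*3)*p = -24*p)
O(430) - 1*140467 = -24*430 - 1*140467 = -10320 - 140467 = -150787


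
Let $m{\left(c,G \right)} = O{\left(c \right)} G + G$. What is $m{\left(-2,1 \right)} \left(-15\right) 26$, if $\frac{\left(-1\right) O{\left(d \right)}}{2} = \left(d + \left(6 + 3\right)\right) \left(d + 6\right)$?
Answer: $21450$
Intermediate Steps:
$O{\left(d \right)} = - 2 \left(6 + d\right) \left(9 + d\right)$ ($O{\left(d \right)} = - 2 \left(d + \left(6 + 3\right)\right) \left(d + 6\right) = - 2 \left(d + 9\right) \left(6 + d\right) = - 2 \left(9 + d\right) \left(6 + d\right) = - 2 \left(6 + d\right) \left(9 + d\right)$)
$m{\left(c,G \right)} = G + G \left(-108 - 30 c - 2 c^{2}\right)$ ($m{\left(c,G \right)} = \left(-108 - 30 c - 2 c^{2}\right) G + G = G \left(-108 - 30 c - 2 c^{2}\right) + G = G + G \left(-108 - 30 c - 2 c^{2}\right)$)
$m{\left(-2,1 \right)} \left(-15\right) 26 = \left(-1\right) 1 \left(107 + 2 \left(-2\right)^{2} + 30 \left(-2\right)\right) \left(-15\right) 26 = \left(-1\right) 1 \left(107 + 2 \cdot 4 - 60\right) \left(-15\right) 26 = \left(-1\right) 1 \left(107 + 8 - 60\right) \left(-15\right) 26 = \left(-1\right) 1 \cdot 55 \left(-15\right) 26 = \left(-55\right) \left(-15\right) 26 = 825 \cdot 26 = 21450$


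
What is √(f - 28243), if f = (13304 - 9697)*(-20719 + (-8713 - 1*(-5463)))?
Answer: I*√86484426 ≈ 9299.7*I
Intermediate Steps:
f = -86456183 (f = 3607*(-20719 + (-8713 + 5463)) = 3607*(-20719 - 3250) = 3607*(-23969) = -86456183)
√(f - 28243) = √(-86456183 - 28243) = √(-86484426) = I*√86484426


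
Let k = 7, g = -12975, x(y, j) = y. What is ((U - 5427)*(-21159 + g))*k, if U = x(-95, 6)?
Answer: 1319415636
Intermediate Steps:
U = -95
((U - 5427)*(-21159 + g))*k = ((-95 - 5427)*(-21159 - 12975))*7 = -5522*(-34134)*7 = 188487948*7 = 1319415636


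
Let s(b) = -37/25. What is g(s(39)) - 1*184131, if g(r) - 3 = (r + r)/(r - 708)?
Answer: -3265878262/17737 ≈ -1.8413e+5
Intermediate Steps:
s(b) = -37/25 (s(b) = -37*1/25 = -37/25)
g(r) = 3 + 2*r/(-708 + r) (g(r) = 3 + (r + r)/(r - 708) = 3 + (2*r)/(-708 + r) = 3 + 2*r/(-708 + r))
g(s(39)) - 1*184131 = (-2124 + 5*(-37/25))/(-708 - 37/25) - 1*184131 = (-2124 - 37/5)/(-17737/25) - 184131 = -25/17737*(-10657/5) - 184131 = 53285/17737 - 184131 = -3265878262/17737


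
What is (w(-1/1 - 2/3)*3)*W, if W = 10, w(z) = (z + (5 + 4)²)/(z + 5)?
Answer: 714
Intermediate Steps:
w(z) = (81 + z)/(5 + z) (w(z) = (z + 9²)/(5 + z) = (z + 81)/(5 + z) = (81 + z)/(5 + z))
(w(-1/1 - 2/3)*3)*W = (((81 + (-1/1 - 2/3))/(5 + (-1/1 - 2/3)))*3)*10 = (((81 + (-1*1 - 2*⅓))/(5 + (-1*1 - 2*⅓)))*3)*10 = (((81 + (-1 - ⅔))/(5 + (-1 - ⅔)))*3)*10 = (((81 - 5/3)/(5 - 5/3))*3)*10 = (((238/3)/(10/3))*3)*10 = (((3/10)*(238/3))*3)*10 = ((119/5)*3)*10 = (357/5)*10 = 714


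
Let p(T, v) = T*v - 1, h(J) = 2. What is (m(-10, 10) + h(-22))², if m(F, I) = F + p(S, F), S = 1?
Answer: 361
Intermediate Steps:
p(T, v) = -1 + T*v
m(F, I) = -1 + 2*F (m(F, I) = F + (-1 + 1*F) = F + (-1 + F) = -1 + 2*F)
(m(-10, 10) + h(-22))² = ((-1 + 2*(-10)) + 2)² = ((-1 - 20) + 2)² = (-21 + 2)² = (-19)² = 361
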